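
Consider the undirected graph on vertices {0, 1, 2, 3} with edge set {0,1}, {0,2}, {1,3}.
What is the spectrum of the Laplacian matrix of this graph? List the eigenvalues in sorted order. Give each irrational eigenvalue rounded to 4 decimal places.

[0, 0.5858, 2, 3.4142]

Reading degrees in the order [0, 1, 2, 3] gives [2, 2, 1, 1]; set D = diag(2, 2, 1, 1) and form L = D - A. L is symmetric positive semidefinite, so every eigenvalue is real and nonnegative. The single zero eigenvalue shows the graph is connected. The largest eigenvalue, 3.4142, is at most the vertex count 4.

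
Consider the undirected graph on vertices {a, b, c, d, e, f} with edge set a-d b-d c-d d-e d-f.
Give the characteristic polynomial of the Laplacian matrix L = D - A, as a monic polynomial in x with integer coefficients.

Each diagonal entry of L is the vertex degree and each off-diagonal entry is -1 where an edge is present, 0 otherwise; in the order [a, b, c, d, e, f] the diagonal is [1, 1, 1, 5, 1, 1]. The eigenvalues of L are [0, 1, 1, 1, 1, 6]; the characteristic polynomial is the product of (x - lambda_i), which multiplies out to x^6 - 10x^5 + 30x^4 - 40x^3 + 25x^2 - 6x. The coefficient of x^5 equals -trace(L) = -10, matching the sum of degrees. There is one zero in the spectrum, matching the 1 component.

x^6 - 10x^5 + 30x^4 - 40x^3 + 25x^2 - 6x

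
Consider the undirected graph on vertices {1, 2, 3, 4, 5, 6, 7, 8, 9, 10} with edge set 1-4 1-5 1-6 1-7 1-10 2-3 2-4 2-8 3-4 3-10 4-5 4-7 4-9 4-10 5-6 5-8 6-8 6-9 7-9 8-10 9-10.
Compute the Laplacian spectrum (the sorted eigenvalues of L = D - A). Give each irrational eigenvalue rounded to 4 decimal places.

[0, 1.8178, 2.3255, 3.5124, 3.8939, 4.5853, 5, 5.2708, 7.3549, 8.2393]

With the vertex order [1, 2, 3, 4, 5, 6, 7, 8, 9, 10], the degrees are [5, 3, 3, 7, 4, 4, 3, 4, 4, 5], giving D = diag(5, 3, 3, 7, 4, 4, 3, 4, 4, 5) and L = D - A. Diagonalising L (or applying a numerical eigensolver to the 10x10 matrix) gives the spectrum above. There is one zero in the spectrum, matching the 1 component. The largest eigenvalue, 8.2393, is at most the vertex count 10.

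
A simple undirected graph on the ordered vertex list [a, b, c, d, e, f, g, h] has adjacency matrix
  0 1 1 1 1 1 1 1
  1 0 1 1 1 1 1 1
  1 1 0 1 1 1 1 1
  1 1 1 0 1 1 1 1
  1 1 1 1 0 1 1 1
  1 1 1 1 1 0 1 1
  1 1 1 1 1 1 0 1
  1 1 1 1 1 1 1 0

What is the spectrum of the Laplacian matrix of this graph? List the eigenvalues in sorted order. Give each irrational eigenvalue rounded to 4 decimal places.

[0, 8, 8, 8, 8, 8, 8, 8]

With the vertex order [a, b, c, d, e, f, g, h], the degrees are [7, 7, 7, 7, 7, 7, 7, 7], giving D = diag(7, 7, 7, 7, 7, 7, 7, 7) and L = D - A. The multiplicity of 0 as a Laplacian eigenvalue equals the number of connected components. The single zero eigenvalue shows the graph is connected.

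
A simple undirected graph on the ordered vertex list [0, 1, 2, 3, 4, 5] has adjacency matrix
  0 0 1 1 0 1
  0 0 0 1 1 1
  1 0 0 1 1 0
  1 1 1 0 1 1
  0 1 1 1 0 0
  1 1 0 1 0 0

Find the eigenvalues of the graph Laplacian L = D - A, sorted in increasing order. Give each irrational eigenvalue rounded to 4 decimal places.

[0, 2.3820, 2.3820, 4.6180, 4.6180, 6]

Each diagonal entry of L is the vertex degree and each off-diagonal entry is -1 where an edge is present, 0 otherwise; in the order [0, 1, 2, 3, 4, 5] the diagonal is [3, 3, 3, 5, 3, 3]. The multiplicity of 0 as a Laplacian eigenvalue equals the number of connected components. The eigenvalues sum to 20, which equals trace(L) = 2|E|. There is one zero in the spectrum, matching the 1 component.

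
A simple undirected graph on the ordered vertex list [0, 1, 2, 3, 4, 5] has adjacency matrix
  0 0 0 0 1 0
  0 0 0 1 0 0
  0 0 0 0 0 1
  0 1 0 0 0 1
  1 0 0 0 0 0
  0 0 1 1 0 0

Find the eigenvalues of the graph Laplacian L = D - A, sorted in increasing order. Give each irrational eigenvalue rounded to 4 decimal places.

[0, 0, 0.5858, 2, 2, 3.4142]

With the vertex order [0, 1, 2, 3, 4, 5], the degrees are [1, 1, 1, 2, 1, 2], giving D = diag(1, 1, 1, 2, 1, 2) and L = D - A. Since every row of L sums to 0, the all-ones vector is in the kernel and 0 is an eigenvalue. The 2 zero eigenvalues correspond to the 2 connected components. The eigenvalues sum to 8, which equals trace(L) = 2|E|.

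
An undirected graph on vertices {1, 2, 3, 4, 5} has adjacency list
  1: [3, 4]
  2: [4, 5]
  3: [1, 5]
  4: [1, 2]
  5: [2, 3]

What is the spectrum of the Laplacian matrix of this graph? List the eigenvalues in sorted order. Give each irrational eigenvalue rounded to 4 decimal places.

Each diagonal entry of L is the vertex degree and each off-diagonal entry is -1 where an edge is present, 0 otherwise; in the order [1, 2, 3, 4, 5] the diagonal is [2, 2, 2, 2, 2]. The multiplicity of 0 as a Laplacian eigenvalue equals the number of connected components. The single zero eigenvalue shows the graph is connected. There is one zero in the spectrum, matching the 1 component. The largest eigenvalue, 3.6180, is at most the vertex count 5.

[0, 1.3820, 1.3820, 3.6180, 3.6180]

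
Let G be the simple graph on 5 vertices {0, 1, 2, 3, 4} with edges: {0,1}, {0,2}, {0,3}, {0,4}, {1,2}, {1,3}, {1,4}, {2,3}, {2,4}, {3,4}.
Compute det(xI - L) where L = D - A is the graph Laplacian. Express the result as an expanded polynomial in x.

Each diagonal entry of L is the vertex degree and each off-diagonal entry is -1 where an edge is present, 0 otherwise; in the order [0, 1, 2, 3, 4] the diagonal is [4, 4, 4, 4, 4]. Computing det(xI - L) by cofactor expansion (or equivalently via sum-over-permutations) gives x^5 - 20x^4 + 150x^3 - 500x^2 + 625x. The constant term is 0 because L is singular (the all-ones vector lies in its kernel). By the matrix-tree theorem the graph has (1/5) * product of the nonzero eigenvalues = 125 spanning trees. The largest eigenvalue, 5, is at most the vertex count 5.

x^5 - 20x^4 + 150x^3 - 500x^2 + 625x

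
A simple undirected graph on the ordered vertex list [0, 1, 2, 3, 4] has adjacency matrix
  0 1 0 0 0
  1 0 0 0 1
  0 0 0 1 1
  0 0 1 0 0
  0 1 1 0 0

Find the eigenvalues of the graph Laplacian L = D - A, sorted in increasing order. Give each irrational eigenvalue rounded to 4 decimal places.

[0, 0.3820, 1.3820, 2.6180, 3.6180]

Each diagonal entry of L is the vertex degree and each off-diagonal entry is -1 where an edge is present, 0 otherwise; in the order [0, 1, 2, 3, 4] the diagonal is [1, 2, 2, 1, 2]. Since every row of L sums to 0, the all-ones vector is in the kernel and 0 is an eigenvalue. The single zero eigenvalue shows the graph is connected. There is one zero in the spectrum, matching the 1 component.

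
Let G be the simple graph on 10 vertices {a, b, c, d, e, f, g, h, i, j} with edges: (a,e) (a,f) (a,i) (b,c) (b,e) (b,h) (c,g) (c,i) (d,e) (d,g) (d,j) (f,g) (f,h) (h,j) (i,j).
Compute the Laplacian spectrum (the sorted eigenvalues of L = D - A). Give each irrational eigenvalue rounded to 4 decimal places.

With the vertex order [a, b, c, d, e, f, g, h, i, j], the degrees are [3, 3, 3, 3, 3, 3, 3, 3, 3, 3], giving D = diag(3, 3, 3, 3, 3, 3, 3, 3, 3, 3) and L = D - A. L is symmetric positive semidefinite, so every eigenvalue is real and nonnegative. The largest eigenvalue, 5, is at most the vertex count 10.

[0, 2, 2, 2, 2, 2, 5, 5, 5, 5]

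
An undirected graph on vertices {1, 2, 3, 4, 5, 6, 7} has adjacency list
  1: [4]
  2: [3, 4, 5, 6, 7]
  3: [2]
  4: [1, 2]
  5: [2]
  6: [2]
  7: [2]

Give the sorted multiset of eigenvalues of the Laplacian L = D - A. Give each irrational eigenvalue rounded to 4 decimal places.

With the vertex order [1, 2, 3, 4, 5, 6, 7], the degrees are [1, 5, 1, 2, 1, 1, 1], giving D = diag(1, 5, 1, 2, 1, 1, 1) and L = D - A. The multiplicity of 0 as a Laplacian eigenvalue equals the number of connected components. The single zero eigenvalue shows the graph is connected. The largest eigenvalue, 6.0514, is at most the vertex count 7. The eigenvalues sum to 12, which equals trace(L) = 2|E|.

[0, 0.4659, 1, 1, 1, 2.4827, 6.0514]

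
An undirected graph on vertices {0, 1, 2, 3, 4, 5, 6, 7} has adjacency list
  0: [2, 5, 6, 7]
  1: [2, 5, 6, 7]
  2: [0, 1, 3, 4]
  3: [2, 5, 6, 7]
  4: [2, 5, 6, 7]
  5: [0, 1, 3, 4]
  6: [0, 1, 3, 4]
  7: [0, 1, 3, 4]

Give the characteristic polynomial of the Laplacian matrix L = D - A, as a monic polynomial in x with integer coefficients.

With the vertex order [0, 1, 2, 3, 4, 5, 6, 7], the degrees are [4, 4, 4, 4, 4, 4, 4, 4], giving D = diag(4, 4, 4, 4, 4, 4, 4, 4) and L = D - A. The eigenvalues of L are [0, 4, 4, 4, 4, 4, 4, 8]; the characteristic polynomial is the product of (x - lambda_i), which multiplies out to x^8 - 32x^7 + 432x^6 - 3200x^5 + 14080x^4 - 36864x^3 + 53248x^2 - 32768x. Since p(0) = det(-L) = 0, x divides p(x). The eigenvalues sum to 32, which equals trace(L) = 2|E|.

x^8 - 32x^7 + 432x^6 - 3200x^5 + 14080x^4 - 36864x^3 + 53248x^2 - 32768x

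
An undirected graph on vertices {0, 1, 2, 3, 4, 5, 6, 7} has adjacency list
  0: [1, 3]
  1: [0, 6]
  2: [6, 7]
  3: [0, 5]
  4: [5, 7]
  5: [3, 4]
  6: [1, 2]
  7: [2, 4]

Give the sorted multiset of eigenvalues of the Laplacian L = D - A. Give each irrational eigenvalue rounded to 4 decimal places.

[0, 0.5858, 0.5858, 2, 2, 3.4142, 3.4142, 4]

Each diagonal entry of L is the vertex degree and each off-diagonal entry is -1 where an edge is present, 0 otherwise; in the order [0, 1, 2, 3, 4, 5, 6, 7] the diagonal is [2, 2, 2, 2, 2, 2, 2, 2]. Diagonalising L (or applying a numerical eigensolver to the 8x8 matrix) gives the spectrum above. The largest eigenvalue, 4, is at most the vertex count 8.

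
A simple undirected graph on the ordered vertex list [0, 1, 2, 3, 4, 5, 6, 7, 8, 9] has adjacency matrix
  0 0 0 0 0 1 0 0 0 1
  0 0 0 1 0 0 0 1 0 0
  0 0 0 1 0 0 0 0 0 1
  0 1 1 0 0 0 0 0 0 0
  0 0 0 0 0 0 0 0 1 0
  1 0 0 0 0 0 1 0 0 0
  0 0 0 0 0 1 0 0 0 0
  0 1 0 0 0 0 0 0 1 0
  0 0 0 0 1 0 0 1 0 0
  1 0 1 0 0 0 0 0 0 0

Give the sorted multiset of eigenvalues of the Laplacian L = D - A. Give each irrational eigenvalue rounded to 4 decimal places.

With the vertex order [0, 1, 2, 3, 4, 5, 6, 7, 8, 9], the degrees are [2, 2, 2, 2, 1, 2, 1, 2, 2, 2], giving D = diag(2, 2, 2, 2, 1, 2, 1, 2, 2, 2) and L = D - A. Since every row of L sums to 0, the all-ones vector is in the kernel and 0 is an eigenvalue.

[0, 0.0979, 0.3820, 0.8244, 1.3820, 2, 2.6180, 3.1756, 3.6180, 3.9021]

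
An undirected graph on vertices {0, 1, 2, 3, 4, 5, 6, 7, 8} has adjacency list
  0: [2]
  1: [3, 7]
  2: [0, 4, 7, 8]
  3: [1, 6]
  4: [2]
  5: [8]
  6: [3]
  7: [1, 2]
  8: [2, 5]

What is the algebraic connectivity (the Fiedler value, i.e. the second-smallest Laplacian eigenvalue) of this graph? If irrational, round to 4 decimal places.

Reading degrees in the order [0, 1, 2, 3, 4, 5, 6, 7, 8] gives [1, 2, 4, 2, 1, 1, 1, 2, 2]; set D = diag(1, 2, 4, 2, 1, 1, 1, 2, 2) and form L = D - A. Computing the eigenvalues of L and sorting gives [0, 0.1774, 0.5242, 1, 1, 2.1609, 2.4961, 3.4670, 5.1743]. The Fiedler value lambda_2 = 0.1774 is strictly positive, so the graph is connected. The eigenvalues sum to 16, which equals trace(L) = 2|E|. By the matrix-tree theorem the graph has (1/9) * product of the nonzero eigenvalues = 1 spanning tree.

0.1774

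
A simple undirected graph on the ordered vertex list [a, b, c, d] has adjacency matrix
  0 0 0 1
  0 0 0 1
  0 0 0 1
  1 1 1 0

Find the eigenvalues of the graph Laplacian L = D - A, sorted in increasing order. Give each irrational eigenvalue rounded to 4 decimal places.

[0, 1, 1, 4]

With the vertex order [a, b, c, d], the degrees are [1, 1, 1, 3], giving D = diag(1, 1, 1, 3) and L = D - A. The multiplicity of 0 as a Laplacian eigenvalue equals the number of connected components. The single zero eigenvalue shows the graph is connected.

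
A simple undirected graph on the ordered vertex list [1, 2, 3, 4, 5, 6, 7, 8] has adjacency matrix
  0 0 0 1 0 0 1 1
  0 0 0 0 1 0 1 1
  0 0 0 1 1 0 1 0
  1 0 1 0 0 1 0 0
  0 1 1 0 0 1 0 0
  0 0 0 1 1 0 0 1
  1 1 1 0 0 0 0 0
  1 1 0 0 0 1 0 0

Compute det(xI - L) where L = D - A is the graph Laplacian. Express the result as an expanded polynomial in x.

Each diagonal entry of L is the vertex degree and each off-diagonal entry is -1 where an edge is present, 0 otherwise; in the order [1, 2, 3, 4, 5, 6, 7, 8] the diagonal is [3, 3, 3, 3, 3, 3, 3, 3]. L has integer entries, so p(x) = det(xI - L) has integer coefficients. Expanding the determinant yields x^8 - 24x^7 + 240x^6 - 1296x^5 + 4080x^4 - 7488x^3 + 7424x^2 - 3072x. The coefficient of x^7 equals -trace(L) = -24, matching the sum of degrees. The largest eigenvalue, 6, is at most the vertex count 8.

x^8 - 24x^7 + 240x^6 - 1296x^5 + 4080x^4 - 7488x^3 + 7424x^2 - 3072x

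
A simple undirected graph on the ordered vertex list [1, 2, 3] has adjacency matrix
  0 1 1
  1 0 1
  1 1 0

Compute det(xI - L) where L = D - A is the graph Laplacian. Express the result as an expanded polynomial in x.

With the vertex order [1, 2, 3], the degrees are [2, 2, 2], giving D = diag(2, 2, 2) and L = D - A. Computing det(xI - L) by cofactor expansion (or equivalently via sum-over-permutations) gives x^3 - 6x^2 + 9x. The constant term is 0 because L is singular (the all-ones vector lies in its kernel). By the matrix-tree theorem the graph has (1/3) * product of the nonzero eigenvalues = 3 spanning trees.

x^3 - 6x^2 + 9x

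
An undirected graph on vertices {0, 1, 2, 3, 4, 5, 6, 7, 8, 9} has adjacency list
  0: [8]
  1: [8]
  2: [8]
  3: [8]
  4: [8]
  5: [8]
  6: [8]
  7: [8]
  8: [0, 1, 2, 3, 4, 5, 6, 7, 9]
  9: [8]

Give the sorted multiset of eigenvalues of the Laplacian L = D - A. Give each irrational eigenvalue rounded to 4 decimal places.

[0, 1, 1, 1, 1, 1, 1, 1, 1, 10]

Reading degrees in the order [0, 1, 2, 3, 4, 5, 6, 7, 8, 9] gives [1, 1, 1, 1, 1, 1, 1, 1, 9, 1]; set D = diag(1, 1, 1, 1, 1, 1, 1, 1, 9, 1) and form L = D - A. The multiplicity of 0 as a Laplacian eigenvalue equals the number of connected components. By the matrix-tree theorem the graph has (1/10) * product of the nonzero eigenvalues = 1 spanning tree. There is one zero in the spectrum, matching the 1 component.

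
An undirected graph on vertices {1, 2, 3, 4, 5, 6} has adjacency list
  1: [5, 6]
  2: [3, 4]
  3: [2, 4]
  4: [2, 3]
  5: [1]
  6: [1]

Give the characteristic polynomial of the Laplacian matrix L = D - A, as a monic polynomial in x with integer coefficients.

With the vertex order [1, 2, 3, 4, 5, 6], the degrees are [2, 2, 2, 2, 1, 1], giving D = diag(2, 2, 2, 2, 1, 1) and L = D - A. The eigenvalues of L are [0, 0, 1, 3, 3, 3]; the characteristic polynomial is the product of (x - lambda_i), which multiplies out to x^6 - 10x^5 + 36x^4 - 54x^3 + 27x^2. The constant term is 0 because L is singular (the all-ones vector lies in its kernel). There are 2 zeros in the spectrum, matching the 2 components.

x^6 - 10x^5 + 36x^4 - 54x^3 + 27x^2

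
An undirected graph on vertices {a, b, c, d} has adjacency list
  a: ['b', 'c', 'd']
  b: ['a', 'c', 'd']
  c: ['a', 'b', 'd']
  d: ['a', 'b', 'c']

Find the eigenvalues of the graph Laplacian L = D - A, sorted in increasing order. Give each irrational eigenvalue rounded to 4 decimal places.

With the vertex order [a, b, c, d], the degrees are [3, 3, 3, 3], giving D = diag(3, 3, 3, 3) and L = D - A. The multiplicity of 0 as a Laplacian eigenvalue equals the number of connected components. The single zero eigenvalue shows the graph is connected. The eigenvalues sum to 12, which equals trace(L) = 2|E|.

[0, 4, 4, 4]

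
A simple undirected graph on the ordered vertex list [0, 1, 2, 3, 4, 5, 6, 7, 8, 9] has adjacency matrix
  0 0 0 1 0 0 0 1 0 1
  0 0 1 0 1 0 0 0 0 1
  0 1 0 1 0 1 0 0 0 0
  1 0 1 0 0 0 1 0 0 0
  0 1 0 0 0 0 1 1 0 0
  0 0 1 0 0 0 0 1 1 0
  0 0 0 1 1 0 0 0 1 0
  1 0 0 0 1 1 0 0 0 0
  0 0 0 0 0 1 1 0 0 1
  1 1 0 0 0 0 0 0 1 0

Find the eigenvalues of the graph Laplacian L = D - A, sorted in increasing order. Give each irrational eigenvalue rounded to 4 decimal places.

Reading degrees in the order [0, 1, 2, 3, 4, 5, 6, 7, 8, 9] gives [3, 3, 3, 3, 3, 3, 3, 3, 3, 3]; set D = diag(3, 3, 3, 3, 3, 3, 3, 3, 3, 3) and form L = D - A. Since every row of L sums to 0, the all-ones vector is in the kernel and 0 is an eigenvalue. The eigenvalues sum to 30, which equals trace(L) = 2|E|.

[0, 2, 2, 2, 2, 2, 5, 5, 5, 5]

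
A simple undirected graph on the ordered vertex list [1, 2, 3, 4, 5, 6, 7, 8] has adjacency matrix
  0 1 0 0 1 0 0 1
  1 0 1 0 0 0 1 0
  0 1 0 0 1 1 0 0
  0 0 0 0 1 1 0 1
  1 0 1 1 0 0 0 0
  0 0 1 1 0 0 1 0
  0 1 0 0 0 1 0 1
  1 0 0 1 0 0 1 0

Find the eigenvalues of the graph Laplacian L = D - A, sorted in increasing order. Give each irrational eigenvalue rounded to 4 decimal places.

With the vertex order [1, 2, 3, 4, 5, 6, 7, 8], the degrees are [3, 3, 3, 3, 3, 3, 3, 3], giving D = diag(3, 3, 3, 3, 3, 3, 3, 3) and L = D - A. The multiplicity of 0 as a Laplacian eigenvalue equals the number of connected components. The single zero eigenvalue shows the graph is connected.

[0, 2, 2, 2, 4, 4, 4, 6]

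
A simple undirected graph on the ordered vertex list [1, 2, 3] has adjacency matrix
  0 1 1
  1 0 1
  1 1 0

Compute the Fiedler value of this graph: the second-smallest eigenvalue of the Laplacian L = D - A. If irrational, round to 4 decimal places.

Each diagonal entry of L is the vertex degree and each off-diagonal entry is -1 where an edge is present, 0 otherwise; in the order [1, 2, 3] the diagonal is [2, 2, 2]. The smallest Laplacian eigenvalue is always 0. The next one, lambda_2 = 3, measures how hard the graph is to disconnect: larger values mean better connectivity. The largest eigenvalue, 3, is at most the vertex count 3.

3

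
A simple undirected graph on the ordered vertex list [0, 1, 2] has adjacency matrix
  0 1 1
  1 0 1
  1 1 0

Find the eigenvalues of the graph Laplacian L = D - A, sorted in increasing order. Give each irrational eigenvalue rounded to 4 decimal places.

With the vertex order [0, 1, 2], the degrees are [2, 2, 2], giving D = diag(2, 2, 2) and L = D - A. Diagonalising L (or applying a numerical eigensolver to the 3x3 matrix) gives the spectrum above. The single zero eigenvalue shows the graph is connected. The eigenvalues sum to 6, which equals trace(L) = 2|E|.

[0, 3, 3]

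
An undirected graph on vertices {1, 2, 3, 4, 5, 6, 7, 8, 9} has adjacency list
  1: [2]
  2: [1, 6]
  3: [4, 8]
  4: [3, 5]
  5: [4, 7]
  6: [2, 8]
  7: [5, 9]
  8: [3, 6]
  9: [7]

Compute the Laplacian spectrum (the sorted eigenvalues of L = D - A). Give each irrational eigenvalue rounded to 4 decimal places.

[0, 0.1206, 0.4679, 1, 1.6527, 2.3473, 3, 3.5321, 3.8794]

Reading degrees in the order [1, 2, 3, 4, 5, 6, 7, 8, 9] gives [1, 2, 2, 2, 2, 2, 2, 2, 1]; set D = diag(1, 2, 2, 2, 2, 2, 2, 2, 1) and form L = D - A. The multiplicity of 0 as a Laplacian eigenvalue equals the number of connected components.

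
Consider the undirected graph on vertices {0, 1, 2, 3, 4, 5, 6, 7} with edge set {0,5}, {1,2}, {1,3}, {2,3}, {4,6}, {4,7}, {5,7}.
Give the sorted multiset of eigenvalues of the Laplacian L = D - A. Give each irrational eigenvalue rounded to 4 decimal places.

Reading degrees in the order [0, 1, 2, 3, 4, 5, 6, 7] gives [1, 2, 2, 2, 2, 2, 1, 2]; set D = diag(1, 2, 2, 2, 2, 2, 1, 2) and form L = D - A. Diagonalising L (or applying a numerical eigensolver to the 8x8 matrix) gives the spectrum above. The 2 zero eigenvalues correspond to the 2 connected components.

[0, 0, 0.3820, 1.3820, 2.6180, 3, 3, 3.6180]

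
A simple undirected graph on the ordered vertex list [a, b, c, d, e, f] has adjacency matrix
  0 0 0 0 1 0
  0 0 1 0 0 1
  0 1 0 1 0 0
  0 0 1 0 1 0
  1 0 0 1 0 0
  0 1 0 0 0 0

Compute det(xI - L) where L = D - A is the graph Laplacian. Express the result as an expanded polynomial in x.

x^6 - 10x^5 + 36x^4 - 56x^3 + 35x^2 - 6x

Reading degrees in the order [a, b, c, d, e, f] gives [1, 2, 2, 2, 2, 1]; set D = diag(1, 2, 2, 2, 2, 1) and form L = D - A. Computing det(xI - L) by cofactor expansion (or equivalently via sum-over-permutations) gives x^6 - 10x^5 + 36x^4 - 56x^3 + 35x^2 - 6x. Since p(0) = det(-L) = 0, x divides p(x). There is one zero in the spectrum, matching the 1 component. By the matrix-tree theorem the graph has (1/6) * product of the nonzero eigenvalues = 1 spanning tree.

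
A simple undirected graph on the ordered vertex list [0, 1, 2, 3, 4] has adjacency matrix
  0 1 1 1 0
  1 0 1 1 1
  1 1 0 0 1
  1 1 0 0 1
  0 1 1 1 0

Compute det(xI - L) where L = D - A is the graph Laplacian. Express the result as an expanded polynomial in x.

x^5 - 16x^4 + 94x^3 - 240x^2 + 225x

Reading degrees in the order [0, 1, 2, 3, 4] gives [3, 4, 3, 3, 3]; set D = diag(3, 4, 3, 3, 3) and form L = D - A. L has integer entries, so p(x) = det(xI - L) has integer coefficients. Expanding the determinant yields x^5 - 16x^4 + 94x^3 - 240x^2 + 225x. The constant term is 0 because L is singular (the all-ones vector lies in its kernel). By the matrix-tree theorem the graph has (1/5) * product of the nonzero eigenvalues = 45 spanning trees. There is one zero in the spectrum, matching the 1 component.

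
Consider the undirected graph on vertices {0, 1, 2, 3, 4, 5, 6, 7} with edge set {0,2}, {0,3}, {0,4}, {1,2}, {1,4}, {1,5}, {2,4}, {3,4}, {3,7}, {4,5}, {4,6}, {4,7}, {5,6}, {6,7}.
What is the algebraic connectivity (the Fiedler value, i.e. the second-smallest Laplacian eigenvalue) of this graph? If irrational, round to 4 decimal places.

Reading degrees in the order [0, 1, 2, 3, 4, 5, 6, 7] gives [3, 3, 3, 3, 7, 3, 3, 3]; set D = diag(3, 3, 3, 3, 7, 3, 3, 3) and form L = D - A. Computing the eigenvalues of L and sorting gives [0, 1.7530, 1.7530, 3.4450, 3.4450, 4.8019, 4.8019, 8]. The Fiedler value lambda_2 = 1.7530 is strictly positive, so the graph is connected. The largest eigenvalue, 8, is at most the vertex count 8. There is one zero in the spectrum, matching the 1 component.

1.7530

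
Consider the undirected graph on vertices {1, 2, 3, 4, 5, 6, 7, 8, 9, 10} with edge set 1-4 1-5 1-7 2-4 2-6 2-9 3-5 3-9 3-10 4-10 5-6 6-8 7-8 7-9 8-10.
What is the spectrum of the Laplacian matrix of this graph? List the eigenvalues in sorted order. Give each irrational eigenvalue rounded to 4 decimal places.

Reading degrees in the order [1, 2, 3, 4, 5, 6, 7, 8, 9, 10] gives [3, 3, 3, 3, 3, 3, 3, 3, 3, 3]; set D = diag(3, 3, 3, 3, 3, 3, 3, 3, 3, 3) and form L = D - A. Diagonalising L (or applying a numerical eigensolver to the 10x10 matrix) gives the spectrum above.

[0, 2, 2, 2, 2, 2, 5, 5, 5, 5]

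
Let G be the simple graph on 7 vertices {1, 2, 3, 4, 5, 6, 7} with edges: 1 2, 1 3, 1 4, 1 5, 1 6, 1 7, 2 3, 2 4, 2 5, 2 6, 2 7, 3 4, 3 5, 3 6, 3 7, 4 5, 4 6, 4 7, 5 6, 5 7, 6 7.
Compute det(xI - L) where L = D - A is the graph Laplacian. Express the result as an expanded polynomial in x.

x^7 - 42x^6 + 735x^5 - 6860x^4 + 36015x^3 - 100842x^2 + 117649x

With the vertex order [1, 2, 3, 4, 5, 6, 7], the degrees are [6, 6, 6, 6, 6, 6, 6], giving D = diag(6, 6, 6, 6, 6, 6, 6) and L = D - A. The eigenvalues of L are [0, 7, 7, 7, 7, 7, 7]; the characteristic polynomial is the product of (x - lambda_i), which multiplies out to x^7 - 42x^6 + 735x^5 - 6860x^4 + 36015x^3 - 100842x^2 + 117649x. Since p(0) = det(-L) = 0, x divides p(x). The largest eigenvalue, 7, is at most the vertex count 7.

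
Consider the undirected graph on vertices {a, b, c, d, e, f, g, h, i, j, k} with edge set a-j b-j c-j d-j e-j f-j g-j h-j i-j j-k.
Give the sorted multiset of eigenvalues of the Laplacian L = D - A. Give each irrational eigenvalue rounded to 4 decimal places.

Each diagonal entry of L is the vertex degree and each off-diagonal entry is -1 where an edge is present, 0 otherwise; in the order [a, b, c, d, e, f, g, h, i, j, k] the diagonal is [1, 1, 1, 1, 1, 1, 1, 1, 1, 10, 1]. Since every row of L sums to 0, the all-ones vector is in the kernel and 0 is an eigenvalue. The eigenvalues sum to 20, which equals trace(L) = 2|E|. The largest eigenvalue, 11, is at most the vertex count 11.

[0, 1, 1, 1, 1, 1, 1, 1, 1, 1, 11]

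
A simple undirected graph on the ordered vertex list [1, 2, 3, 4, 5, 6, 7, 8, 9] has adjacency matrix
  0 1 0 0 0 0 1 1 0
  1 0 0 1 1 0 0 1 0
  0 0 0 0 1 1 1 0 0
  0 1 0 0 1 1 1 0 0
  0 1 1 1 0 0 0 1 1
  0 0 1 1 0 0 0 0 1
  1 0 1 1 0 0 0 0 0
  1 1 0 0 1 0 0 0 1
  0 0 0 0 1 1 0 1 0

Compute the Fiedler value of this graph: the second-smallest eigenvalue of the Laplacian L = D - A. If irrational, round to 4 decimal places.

1.7469

Reading degrees in the order [1, 2, 3, 4, 5, 6, 7, 8, 9] gives [3, 4, 3, 4, 5, 3, 3, 4, 3]; set D = diag(3, 4, 3, 4, 5, 3, 3, 4, 3) and form L = D - A. The smallest Laplacian eigenvalue is always 0. The next one, lambda_2 = 1.7469, measures how hard the graph is to disconnect: larger values mean better connectivity. The largest eigenvalue, 6.6620, is at most the vertex count 9. There is one zero in the spectrum, matching the 1 component.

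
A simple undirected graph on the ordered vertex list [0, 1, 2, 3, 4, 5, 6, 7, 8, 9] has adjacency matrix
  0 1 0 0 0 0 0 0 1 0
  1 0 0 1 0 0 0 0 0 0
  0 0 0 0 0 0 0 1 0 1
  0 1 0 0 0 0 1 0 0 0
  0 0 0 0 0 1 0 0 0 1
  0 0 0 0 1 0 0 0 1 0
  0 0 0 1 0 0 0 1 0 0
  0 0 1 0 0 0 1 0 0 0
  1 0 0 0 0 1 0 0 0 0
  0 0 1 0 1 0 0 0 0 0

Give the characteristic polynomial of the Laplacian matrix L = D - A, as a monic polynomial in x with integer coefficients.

Reading degrees in the order [0, 1, 2, 3, 4, 5, 6, 7, 8, 9] gives [2, 2, 2, 2, 2, 2, 2, 2, 2, 2]; set D = diag(2, 2, 2, 2, 2, 2, 2, 2, 2, 2) and form L = D - A. L has integer entries, so p(x) = det(xI - L) has integer coefficients. Expanding the determinant yields x^10 - 20x^9 + 170x^8 - 800x^7 + 2275x^6 - 4004x^5 + 4290x^4 - 2640x^3 + 825x^2 - 100x. Since p(0) = det(-L) = 0, x divides p(x).

x^10 - 20x^9 + 170x^8 - 800x^7 + 2275x^6 - 4004x^5 + 4290x^4 - 2640x^3 + 825x^2 - 100x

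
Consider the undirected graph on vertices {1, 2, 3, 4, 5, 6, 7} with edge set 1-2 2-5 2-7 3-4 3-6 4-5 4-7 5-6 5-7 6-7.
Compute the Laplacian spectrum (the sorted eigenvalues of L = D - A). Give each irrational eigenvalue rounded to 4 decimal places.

Each diagonal entry of L is the vertex degree and each off-diagonal entry is -1 where an edge is present, 0 otherwise; in the order [1, 2, 3, 4, 5, 6, 7] the diagonal is [1, 3, 2, 3, 4, 3, 4]. Since every row of L sums to 0, the all-ones vector is in the kernel and 0 is an eigenvalue. The single zero eigenvalue shows the graph is connected. The eigenvalues sum to 20, which equals trace(L) = 2|E|. By the matrix-tree theorem the graph has (1/7) * product of the nonzero eigenvalues = 60 spanning trees.

[0, 0.6766, 2, 3, 3.6421, 5, 5.6813]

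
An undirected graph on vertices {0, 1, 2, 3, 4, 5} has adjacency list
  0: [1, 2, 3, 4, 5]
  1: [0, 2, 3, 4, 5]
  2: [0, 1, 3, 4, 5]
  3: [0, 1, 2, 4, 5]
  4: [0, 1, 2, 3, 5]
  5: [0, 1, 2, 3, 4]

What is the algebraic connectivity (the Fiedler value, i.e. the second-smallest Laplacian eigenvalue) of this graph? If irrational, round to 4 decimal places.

6

Reading degrees in the order [0, 1, 2, 3, 4, 5] gives [5, 5, 5, 5, 5, 5]; set D = diag(5, 5, 5, 5, 5, 5) and form L = D - A. Computing the eigenvalues of L and sorting gives [0, 6, 6, 6, 6, 6]. The Fiedler value lambda_2 = 6 is strictly positive, so the graph is connected. The largest eigenvalue, 6, is at most the vertex count 6.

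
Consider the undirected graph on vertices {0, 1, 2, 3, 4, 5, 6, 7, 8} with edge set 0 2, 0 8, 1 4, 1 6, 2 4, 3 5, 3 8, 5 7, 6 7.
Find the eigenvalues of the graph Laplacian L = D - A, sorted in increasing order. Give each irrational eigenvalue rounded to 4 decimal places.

[0, 0.4679, 0.4679, 1.6527, 1.6527, 3, 3, 3.8794, 3.8794]

Each diagonal entry of L is the vertex degree and each off-diagonal entry is -1 where an edge is present, 0 otherwise; in the order [0, 1, 2, 3, 4, 5, 6, 7, 8] the diagonal is [2, 2, 2, 2, 2, 2, 2, 2, 2]. Diagonalising L (or applying a numerical eigensolver to the 9x9 matrix) gives the spectrum above. The single zero eigenvalue shows the graph is connected. The eigenvalues sum to 18, which equals trace(L) = 2|E|.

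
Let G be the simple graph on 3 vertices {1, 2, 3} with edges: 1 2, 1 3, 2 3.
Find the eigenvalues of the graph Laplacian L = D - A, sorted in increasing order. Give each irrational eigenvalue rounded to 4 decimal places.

[0, 3, 3]

With the vertex order [1, 2, 3], the degrees are [2, 2, 2], giving D = diag(2, 2, 2) and L = D - A. L is symmetric positive semidefinite, so every eigenvalue is real and nonnegative. The single zero eigenvalue shows the graph is connected.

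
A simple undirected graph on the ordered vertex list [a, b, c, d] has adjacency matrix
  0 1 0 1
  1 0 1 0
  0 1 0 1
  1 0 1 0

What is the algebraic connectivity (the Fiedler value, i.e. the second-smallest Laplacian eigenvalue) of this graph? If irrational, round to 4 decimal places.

Reading degrees in the order [a, b, c, d] gives [2, 2, 2, 2]; set D = diag(2, 2, 2, 2) and form L = D - A. The smallest Laplacian eigenvalue is always 0. The next one, lambda_2 = 2, measures how hard the graph is to disconnect: larger values mean better connectivity. There is one zero in the spectrum, matching the 1 component.

2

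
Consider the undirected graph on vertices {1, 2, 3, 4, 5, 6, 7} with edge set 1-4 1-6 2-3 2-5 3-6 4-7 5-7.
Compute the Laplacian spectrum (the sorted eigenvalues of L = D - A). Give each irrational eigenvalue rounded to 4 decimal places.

Reading degrees in the order [1, 2, 3, 4, 5, 6, 7] gives [2, 2, 2, 2, 2, 2, 2]; set D = diag(2, 2, 2, 2, 2, 2, 2) and form L = D - A. Since every row of L sums to 0, the all-ones vector is in the kernel and 0 is an eigenvalue. The single zero eigenvalue shows the graph is connected.

[0, 0.7530, 0.7530, 2.4450, 2.4450, 3.8019, 3.8019]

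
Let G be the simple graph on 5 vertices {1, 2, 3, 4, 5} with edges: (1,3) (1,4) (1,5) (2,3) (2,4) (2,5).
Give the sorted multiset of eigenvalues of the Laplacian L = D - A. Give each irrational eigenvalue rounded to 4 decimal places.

Each diagonal entry of L is the vertex degree and each off-diagonal entry is -1 where an edge is present, 0 otherwise; in the order [1, 2, 3, 4, 5] the diagonal is [3, 3, 2, 2, 2]. The multiplicity of 0 as a Laplacian eigenvalue equals the number of connected components. There is one zero in the spectrum, matching the 1 component.

[0, 2, 2, 3, 5]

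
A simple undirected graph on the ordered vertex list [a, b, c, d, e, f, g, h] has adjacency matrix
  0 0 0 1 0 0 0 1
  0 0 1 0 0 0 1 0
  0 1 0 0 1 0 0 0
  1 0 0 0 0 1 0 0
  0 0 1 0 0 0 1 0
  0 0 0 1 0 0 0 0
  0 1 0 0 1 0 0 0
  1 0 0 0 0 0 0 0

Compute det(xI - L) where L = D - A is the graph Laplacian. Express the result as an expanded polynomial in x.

Reading degrees in the order [a, b, c, d, e, f, g, h] gives [2, 2, 2, 2, 2, 1, 2, 1]; set D = diag(2, 2, 2, 2, 2, 1, 2, 1) and form L = D - A. Computing det(xI - L) by cofactor expansion (or equivalently via sum-over-permutations) gives x^8 - 14x^7 + 78x^6 - 220x^5 + 328x^4 - 240x^3 + 64x^2. The coefficient of x^7 equals -trace(L) = -14, matching the sum of degrees. The largest eigenvalue, 4, is at most the vertex count 8.

x^8 - 14x^7 + 78x^6 - 220x^5 + 328x^4 - 240x^3 + 64x^2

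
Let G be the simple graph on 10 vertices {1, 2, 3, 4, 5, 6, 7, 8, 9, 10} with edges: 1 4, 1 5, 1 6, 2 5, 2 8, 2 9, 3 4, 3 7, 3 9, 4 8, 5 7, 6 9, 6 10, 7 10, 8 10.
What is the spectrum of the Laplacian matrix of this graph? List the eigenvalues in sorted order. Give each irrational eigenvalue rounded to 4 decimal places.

Each diagonal entry of L is the vertex degree and each off-diagonal entry is -1 where an edge is present, 0 otherwise; in the order [1, 2, 3, 4, 5, 6, 7, 8, 9, 10] the diagonal is [3, 3, 3, 3, 3, 3, 3, 3, 3, 3]. Since every row of L sums to 0, the all-ones vector is in the kernel and 0 is an eigenvalue. The single zero eigenvalue shows the graph is connected. The largest eigenvalue, 5, is at most the vertex count 10.

[0, 2, 2, 2, 2, 2, 5, 5, 5, 5]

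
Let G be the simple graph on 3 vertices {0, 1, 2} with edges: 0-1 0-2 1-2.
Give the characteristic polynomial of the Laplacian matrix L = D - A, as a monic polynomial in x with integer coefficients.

With the vertex order [0, 1, 2], the degrees are [2, 2, 2], giving D = diag(2, 2, 2) and L = D - A. L has integer entries, so p(x) = det(xI - L) has integer coefficients. Expanding the determinant yields x^3 - 6x^2 + 9x. Since p(0) = det(-L) = 0, x divides p(x). The eigenvalues sum to 6, which equals trace(L) = 2|E|.

x^3 - 6x^2 + 9x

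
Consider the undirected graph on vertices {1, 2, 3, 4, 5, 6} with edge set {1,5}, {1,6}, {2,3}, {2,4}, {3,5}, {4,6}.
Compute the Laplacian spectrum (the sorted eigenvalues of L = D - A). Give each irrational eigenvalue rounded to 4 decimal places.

[0, 1, 1, 3, 3, 4]

Reading degrees in the order [1, 2, 3, 4, 5, 6] gives [2, 2, 2, 2, 2, 2]; set D = diag(2, 2, 2, 2, 2, 2) and form L = D - A. L is symmetric positive semidefinite, so every eigenvalue is real and nonnegative. The single zero eigenvalue shows the graph is connected. The eigenvalues sum to 12, which equals trace(L) = 2|E|.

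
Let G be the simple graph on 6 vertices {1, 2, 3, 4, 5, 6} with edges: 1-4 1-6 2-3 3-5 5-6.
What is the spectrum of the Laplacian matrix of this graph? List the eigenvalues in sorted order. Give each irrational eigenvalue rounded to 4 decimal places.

[0, 0.2679, 1, 2, 3, 3.7321]

Each diagonal entry of L is the vertex degree and each off-diagonal entry is -1 where an edge is present, 0 otherwise; in the order [1, 2, 3, 4, 5, 6] the diagonal is [2, 1, 2, 1, 2, 2]. The multiplicity of 0 as a Laplacian eigenvalue equals the number of connected components. There is one zero in the spectrum, matching the 1 component. By the matrix-tree theorem the graph has (1/6) * product of the nonzero eigenvalues = 1 spanning tree.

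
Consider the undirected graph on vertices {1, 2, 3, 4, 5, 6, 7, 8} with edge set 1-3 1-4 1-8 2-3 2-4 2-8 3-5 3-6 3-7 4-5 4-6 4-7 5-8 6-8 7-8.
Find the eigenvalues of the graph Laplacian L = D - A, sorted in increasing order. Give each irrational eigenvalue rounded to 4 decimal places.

[0, 3, 3, 3, 3, 5, 5, 8]

With the vertex order [1, 2, 3, 4, 5, 6, 7, 8], the degrees are [3, 3, 5, 5, 3, 3, 3, 5], giving D = diag(3, 3, 5, 5, 3, 3, 3, 5) and L = D - A. Diagonalising L (or applying a numerical eigensolver to the 8x8 matrix) gives the spectrum above. The eigenvalues sum to 30, which equals trace(L) = 2|E|.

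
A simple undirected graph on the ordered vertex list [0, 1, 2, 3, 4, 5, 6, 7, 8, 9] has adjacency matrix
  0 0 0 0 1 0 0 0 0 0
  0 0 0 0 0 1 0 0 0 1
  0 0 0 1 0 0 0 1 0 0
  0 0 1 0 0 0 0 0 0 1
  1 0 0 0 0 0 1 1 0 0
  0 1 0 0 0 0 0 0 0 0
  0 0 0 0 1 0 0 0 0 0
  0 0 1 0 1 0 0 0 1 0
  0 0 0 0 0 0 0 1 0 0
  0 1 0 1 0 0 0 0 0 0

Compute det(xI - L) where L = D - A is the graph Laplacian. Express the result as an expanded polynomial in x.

Each diagonal entry of L is the vertex degree and each off-diagonal entry is -1 where an edge is present, 0 otherwise; in the order [0, 1, 2, 3, 4, 5, 6, 7, 8, 9] the diagonal is [1, 2, 2, 2, 3, 1, 1, 3, 1, 2]. L has integer entries, so p(x) = det(xI - L) has integer coefficients. Expanding the determinant yields x^10 - 18x^9 + 134x^8 - 536x^7 + 1254x^6 - 1754x^5 + 1442x^4 - 656x^3 + 143x^2 - 10x. Since p(0) = det(-L) = 0, x divides p(x).

x^10 - 18x^9 + 134x^8 - 536x^7 + 1254x^6 - 1754x^5 + 1442x^4 - 656x^3 + 143x^2 - 10x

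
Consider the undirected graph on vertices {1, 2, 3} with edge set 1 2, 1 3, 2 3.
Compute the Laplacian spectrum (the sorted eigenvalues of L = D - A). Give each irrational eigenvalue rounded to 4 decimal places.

[0, 3, 3]

Reading degrees in the order [1, 2, 3] gives [2, 2, 2]; set D = diag(2, 2, 2) and form L = D - A. The multiplicity of 0 as a Laplacian eigenvalue equals the number of connected components. There is one zero in the spectrum, matching the 1 component.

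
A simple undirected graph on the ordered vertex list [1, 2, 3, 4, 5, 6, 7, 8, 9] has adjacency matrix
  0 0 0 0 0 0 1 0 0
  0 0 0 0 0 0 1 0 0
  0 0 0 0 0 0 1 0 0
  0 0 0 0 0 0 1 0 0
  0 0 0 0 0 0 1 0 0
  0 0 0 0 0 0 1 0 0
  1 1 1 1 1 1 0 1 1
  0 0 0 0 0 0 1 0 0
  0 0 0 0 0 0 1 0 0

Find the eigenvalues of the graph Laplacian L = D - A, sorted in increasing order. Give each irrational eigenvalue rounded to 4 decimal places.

Each diagonal entry of L is the vertex degree and each off-diagonal entry is -1 where an edge is present, 0 otherwise; in the order [1, 2, 3, 4, 5, 6, 7, 8, 9] the diagonal is [1, 1, 1, 1, 1, 1, 8, 1, 1]. Since every row of L sums to 0, the all-ones vector is in the kernel and 0 is an eigenvalue. The single zero eigenvalue shows the graph is connected.

[0, 1, 1, 1, 1, 1, 1, 1, 9]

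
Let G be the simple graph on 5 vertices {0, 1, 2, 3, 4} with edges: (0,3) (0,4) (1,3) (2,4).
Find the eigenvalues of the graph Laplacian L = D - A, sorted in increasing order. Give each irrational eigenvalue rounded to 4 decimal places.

With the vertex order [0, 1, 2, 3, 4], the degrees are [2, 1, 1, 2, 2], giving D = diag(2, 1, 1, 2, 2) and L = D - A. Since every row of L sums to 0, the all-ones vector is in the kernel and 0 is an eigenvalue. By the matrix-tree theorem the graph has (1/5) * product of the nonzero eigenvalues = 1 spanning tree.

[0, 0.3820, 1.3820, 2.6180, 3.6180]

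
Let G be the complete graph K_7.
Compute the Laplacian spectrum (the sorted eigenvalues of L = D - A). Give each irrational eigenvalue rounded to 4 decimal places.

The graph has 7 vertices and degree multiset [6, 6, 6, 6, 6, 6, 6]; D is the diagonal matrix of degrees and L = D - A. Diagonalising L (or applying a numerical eigensolver to the 7x7 matrix) gives the spectrum above. The single zero eigenvalue shows the graph is connected. The eigenvalues sum to 42, which equals trace(L) = 2|E|.

[0, 7, 7, 7, 7, 7, 7]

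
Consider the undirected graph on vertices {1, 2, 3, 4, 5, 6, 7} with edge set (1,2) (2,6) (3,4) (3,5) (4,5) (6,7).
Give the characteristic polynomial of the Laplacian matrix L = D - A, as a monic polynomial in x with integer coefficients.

Each diagonal entry of L is the vertex degree and each off-diagonal entry is -1 where an edge is present, 0 otherwise; in the order [1, 2, 3, 4, 5, 6, 7] the diagonal is [1, 2, 2, 2, 2, 2, 1]. L has integer entries, so p(x) = det(xI - L) has integer coefficients. Expanding the determinant yields x^7 - 12x^6 + 55x^5 - 118x^4 + 114x^3 - 36x^2. The coefficient of x^6 equals -trace(L) = -12, matching the sum of degrees. There are 2 zeros in the spectrum, matching the 2 components.

x^7 - 12x^6 + 55x^5 - 118x^4 + 114x^3 - 36x^2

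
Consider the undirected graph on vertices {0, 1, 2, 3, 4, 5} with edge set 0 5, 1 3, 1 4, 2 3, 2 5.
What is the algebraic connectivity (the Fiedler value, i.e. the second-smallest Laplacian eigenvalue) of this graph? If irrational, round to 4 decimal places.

0.2679

Each diagonal entry of L is the vertex degree and each off-diagonal entry is -1 where an edge is present, 0 otherwise; in the order [0, 1, 2, 3, 4, 5] the diagonal is [1, 2, 2, 2, 1, 2]. Computing the eigenvalues of L and sorting gives [0, 0.2679, 1, 2, 3, 3.7321]. The Fiedler value lambda_2 = 0.2679 is strictly positive, so the graph is connected. The largest eigenvalue, 3.7321, is at most the vertex count 6. There is one zero in the spectrum, matching the 1 component.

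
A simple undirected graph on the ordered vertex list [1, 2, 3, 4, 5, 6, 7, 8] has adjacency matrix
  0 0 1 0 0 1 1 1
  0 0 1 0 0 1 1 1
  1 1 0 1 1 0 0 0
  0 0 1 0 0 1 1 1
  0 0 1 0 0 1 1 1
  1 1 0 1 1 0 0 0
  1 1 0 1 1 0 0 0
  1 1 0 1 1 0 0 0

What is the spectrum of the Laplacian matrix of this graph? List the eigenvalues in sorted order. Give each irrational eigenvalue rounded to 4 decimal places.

[0, 4, 4, 4, 4, 4, 4, 8]

Each diagonal entry of L is the vertex degree and each off-diagonal entry is -1 where an edge is present, 0 otherwise; in the order [1, 2, 3, 4, 5, 6, 7, 8] the diagonal is [4, 4, 4, 4, 4, 4, 4, 4]. Diagonalising L (or applying a numerical eigensolver to the 8x8 matrix) gives the spectrum above. The single zero eigenvalue shows the graph is connected.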